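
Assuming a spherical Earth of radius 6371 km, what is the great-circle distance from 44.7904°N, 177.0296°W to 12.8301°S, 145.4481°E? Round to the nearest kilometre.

Δλ = 145.4481 − -177.0296 = 322.4777°; wrapped into (−180°, 180°]: -37.5223°.
Δφ = -12.8301 − 44.7904 = -57.6205°.
a = sin²(Δφ/2) + cos φ₁ · cos φ₂ · sin²(Δλ/2) = 0.303816.
c = 2·atan2(√a, √(1−a)) = 1.16759 rad → d = 6371·c ≈ 7438.73 km.

7439 km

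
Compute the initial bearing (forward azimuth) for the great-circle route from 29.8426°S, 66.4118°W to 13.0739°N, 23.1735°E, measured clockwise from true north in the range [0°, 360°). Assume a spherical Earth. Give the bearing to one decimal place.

Δλ = 23.1735 − -66.4118 = 89.5853°.
θ = atan2( sin Δλ · cos φ₂ , cos φ₁ · sin φ₂ − sin φ₁ · cos φ₂ · cos Δλ )
  = atan2(0.97405, 0.19972) = 78.413° → normalised to [0°, 360°): 78.413°.

78.4°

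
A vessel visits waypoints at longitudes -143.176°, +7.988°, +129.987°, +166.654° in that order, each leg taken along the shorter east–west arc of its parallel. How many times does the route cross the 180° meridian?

Leg 1: -143.176° → +7.988°, shortest Δλ = 151.164° (east) — does not cross 180°.
Leg 2: +7.988° → +129.987°, shortest Δλ = 121.999° (east) — does not cross 180°.
Leg 3: +129.987° → +166.654°, shortest Δλ = 36.667° (east) — does not cross 180°.
Total crossings: 0.

0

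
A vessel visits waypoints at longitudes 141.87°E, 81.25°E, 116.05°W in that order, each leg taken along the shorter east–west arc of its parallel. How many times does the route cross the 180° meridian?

Leg 1: +141.87° → +81.25°, shortest Δλ = -60.62° (west) — does not cross 180°.
Leg 2: +81.25° → -116.05°, shortest Δλ = 162.7° (east) — crosses 180°.
Total crossings: 1.

1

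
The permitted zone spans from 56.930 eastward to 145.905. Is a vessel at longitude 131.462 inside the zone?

Yes

Band width going east from +56.930° to +145.905°: ((145.905 − 56.930) mod 360) = 88.975°.
Offset of +131.462° east of the west edge: ((131.462 − 56.930) mod 360) = 74.532°.
74.532° ≤ 88.975° ⇒ inside.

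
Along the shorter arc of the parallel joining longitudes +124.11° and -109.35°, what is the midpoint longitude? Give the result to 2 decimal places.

-172.62°

Signed shortest Δλ from +124.11° to -109.35° is +126.54°.
Midpoint longitude = +124.11° + (+126.54°)/2 = +124.11° + 63.27° = +187.38°.
Normalise into (−180°, 180°]: -172.62°.
(The naïve average (+124.11 + -109.35)/2 = 7.38° is on the wrong side of the globe.)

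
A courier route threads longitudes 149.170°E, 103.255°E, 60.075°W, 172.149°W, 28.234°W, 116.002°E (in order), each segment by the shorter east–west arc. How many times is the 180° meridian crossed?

0

Leg 1: +149.170° → +103.255°, shortest Δλ = -45.915° (west) — does not cross 180°.
Leg 2: +103.255° → -60.075°, shortest Δλ = -163.33° (west) — does not cross 180°.
Leg 3: -60.075° → -172.149°, shortest Δλ = -112.074° (west) — does not cross 180°.
Leg 4: -172.149° → -28.234°, shortest Δλ = 143.915° (east) — does not cross 180°.
Leg 5: -28.234° → +116.002°, shortest Δλ = 144.236° (east) — does not cross 180°.
Total crossings: 0.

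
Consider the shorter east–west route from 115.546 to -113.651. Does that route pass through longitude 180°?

Naïve |-113.651 − 115.546| = 229.197° > 180°, so the shorter arc goes the other way round — across 180°.
Signed shortest Δλ = ((-113.651 − 115.546 + 180) mod 360) − 180 = 130.803°.
Going east by 130.803° from +115.546° passes through 180° before reaching -113.651°.

Yes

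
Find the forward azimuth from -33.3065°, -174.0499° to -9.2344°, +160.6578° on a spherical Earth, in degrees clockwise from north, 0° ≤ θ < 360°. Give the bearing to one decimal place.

Δλ = 160.6578 − -174.0499 = 334.7077°; wrapped into (−180°, 180°]: -25.2923°.
θ = atan2( sin Δλ · cos φ₂ , cos φ₁ · sin φ₂ − sin φ₁ · cos φ₂ · cos Δλ )
  = atan2(-0.42170, 0.35593) = -49.834° → normalised to [0°, 360°): 310.166°.

310.2°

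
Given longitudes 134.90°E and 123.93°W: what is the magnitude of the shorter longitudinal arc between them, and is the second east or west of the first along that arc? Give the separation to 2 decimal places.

Raw difference: -123.93 − 134.90 = -258.83°.
Normalise into (−180°, 180°]: -258.83° + 360° = 101.17°.
Positive ⇒ the second point lies to the east; separation 101.17°.

101.17° east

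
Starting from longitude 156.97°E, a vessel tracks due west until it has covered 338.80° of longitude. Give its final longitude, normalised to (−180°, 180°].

Start at +156.97°; shift −338.80° → -181.83°.
-181.83° lies outside (−180°, 180°]; add 360° → +178.17°.

178.17°E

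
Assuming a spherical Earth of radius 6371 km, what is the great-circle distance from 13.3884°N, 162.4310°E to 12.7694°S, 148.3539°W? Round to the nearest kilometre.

Δλ = -148.3539 − 162.4310 = -310.7849°; wrapped into (−180°, 180°]: 49.2151°.
Δφ = -12.7694 − 13.3884 = -26.1578°.
a = sin²(Δφ/2) + cos φ₁ · cos φ₂ · sin²(Δλ/2) = 0.215714.
c = 2·atan2(√a, √(1−a)) = 0.96603 rad → d = 6371·c ≈ 6154.56 km.

6155 km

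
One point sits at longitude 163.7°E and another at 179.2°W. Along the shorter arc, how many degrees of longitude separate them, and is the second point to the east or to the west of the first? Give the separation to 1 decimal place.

17.1° east

Raw difference: -179.2 − 163.7 = -342.9°.
Normalise into (−180°, 180°]: -342.9° + 360° = 17.1°.
Positive ⇒ the second point lies to the east; separation 17.1°.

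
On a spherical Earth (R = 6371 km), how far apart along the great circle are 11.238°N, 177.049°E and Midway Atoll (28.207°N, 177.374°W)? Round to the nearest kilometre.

Δλ = -177.374 − 177.049 = -354.423°; wrapped into (−180°, 180°]: 5.577°.
Δφ = 28.207 − 11.238 = 16.969°.
a = sin²(Δφ/2) + cos φ₁ · cos φ₂ · sin²(Δλ/2) = 0.023814.
c = 2·atan2(√a, √(1−a)) = 0.30988 rad → d = 6371·c ≈ 1974.22 km.

1974 km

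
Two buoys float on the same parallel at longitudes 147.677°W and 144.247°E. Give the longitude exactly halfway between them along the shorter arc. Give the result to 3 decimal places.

178.285°E

Signed shortest Δλ from -147.677° to +144.247° is -68.076°.
Midpoint longitude = -147.677° + (-68.076°)/2 = -147.677° − 34.038° = -181.715°.
Normalise into (−180°, 180°]: +178.285°.
(The naïve average (-147.677 + +144.247)/2 = -1.715° is on the wrong side of the globe.)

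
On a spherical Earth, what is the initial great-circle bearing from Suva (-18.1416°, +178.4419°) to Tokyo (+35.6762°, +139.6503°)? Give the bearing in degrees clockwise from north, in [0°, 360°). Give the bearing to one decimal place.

325.9°

Δλ = 139.6503 − 178.4419 = -38.7916°.
θ = atan2( sin Δλ · cos φ₂ , cos φ₁ · sin φ₂ − sin φ₁ · cos φ₂ · cos Δλ )
  = atan2(-0.50891, 0.75135) = -34.111° → normalised to [0°, 360°): 325.889°.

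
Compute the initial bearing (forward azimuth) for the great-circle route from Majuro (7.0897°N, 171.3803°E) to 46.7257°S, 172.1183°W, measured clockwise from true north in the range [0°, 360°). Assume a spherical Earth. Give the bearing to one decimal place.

Δλ = -172.1183 − 171.3803 = -343.4986°; wrapped into (−180°, 180°]: 16.5014°.
θ = atan2( sin Δλ · cos φ₂ , cos φ₁ · sin φ₂ − sin φ₁ · cos φ₂ · cos Δλ )
  = atan2(0.19471, -0.80363) = 166.381° → normalised to [0°, 360°): 166.381°.

166.4°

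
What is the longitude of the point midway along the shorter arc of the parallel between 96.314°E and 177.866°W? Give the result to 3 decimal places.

139.224°E

Signed shortest Δλ from +96.314° to -177.866° is +85.820°.
Midpoint longitude = +96.314° + (+85.820°)/2 = +96.314° + 42.910° = +139.224°.
(The naïve average (+96.314 + -177.866)/2 = -40.776° is on the wrong side of the globe.)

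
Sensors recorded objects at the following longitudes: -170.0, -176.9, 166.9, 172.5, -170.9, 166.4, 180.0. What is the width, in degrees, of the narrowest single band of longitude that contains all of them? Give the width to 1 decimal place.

Sort the longitudes: -176.9°, -170.9°, -170.0°, +166.4°, +166.9°, +172.5°, +180.0°.
Eastward gaps between consecutive values (wrapping around): 6.0°, 0.9°, 336.4°, 0.5°, 5.6°, 7.5°, 3.1°.
Largest gap = 336.4° ⇒ minimal covering band is its complement: 360° − 336.4° = 23.6°.
Band runs from +166.4° eastward to -170.0°, crossing the antimeridian.

23.6°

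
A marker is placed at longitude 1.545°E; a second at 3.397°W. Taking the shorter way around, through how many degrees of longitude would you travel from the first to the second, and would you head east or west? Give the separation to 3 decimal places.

4.942° west

Raw difference: -3.397 − 1.545 = -4.942°.
Normalise into (−180°, 180°]: -4.942° stays -4.942°.
Negative ⇒ the second point lies to the west; separation 4.942°.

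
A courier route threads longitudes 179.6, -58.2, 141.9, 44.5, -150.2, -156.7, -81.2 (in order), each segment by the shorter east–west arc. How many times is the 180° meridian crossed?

3

Leg 1: +179.6° → -58.2°, shortest Δλ = 122.2° (east) — crosses 180°.
Leg 2: -58.2° → +141.9°, shortest Δλ = -159.9° (west) — crosses 180°.
Leg 3: +141.9° → +44.5°, shortest Δλ = -97.4° (west) — does not cross 180°.
Leg 4: +44.5° → -150.2°, shortest Δλ = 165.3° (east) — crosses 180°.
Leg 5: -150.2° → -156.7°, shortest Δλ = -6.5° (west) — does not cross 180°.
Leg 6: -156.7° → -81.2°, shortest Δλ = 75.5° (east) — does not cross 180°.
Total crossings: 3.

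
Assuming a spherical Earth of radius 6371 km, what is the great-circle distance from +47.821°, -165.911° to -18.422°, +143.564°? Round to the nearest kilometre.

8914 km

Δλ = 143.564 − -165.911 = 309.475°; wrapped into (−180°, 180°]: -50.525°.
Δφ = -18.422 − 47.821 = -66.243°.
a = sin²(Δφ/2) + cos φ₁ · cos φ₂ · sin²(Δλ/2) = 0.414594.
c = 2·atan2(√a, √(1−a)) = 1.39914 rad → d = 6371·c ≈ 8913.94 km.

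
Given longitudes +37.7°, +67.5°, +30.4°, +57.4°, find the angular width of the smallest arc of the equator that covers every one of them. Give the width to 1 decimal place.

Sort the longitudes: +30.4°, +37.7°, +57.4°, +67.5°.
Eastward gaps between consecutive values (wrapping around): 7.3°, 19.7°, 10.1°, 322.9°.
Largest gap = 322.9° ⇒ minimal covering band is its complement: 360° − 322.9° = 37.1°.
Band runs from +30.4° eastward to +67.5°.

37.1°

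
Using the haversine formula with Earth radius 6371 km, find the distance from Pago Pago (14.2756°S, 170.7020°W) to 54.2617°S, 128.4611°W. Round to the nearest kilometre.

5753 km

Δλ = -128.4611 − -170.7020 = 42.2409°.
Δφ = -54.2617 − -14.2756 = -39.9861°.
a = sin²(Δφ/2) + cos φ₁ · cos φ₂ · sin²(Δλ/2) = 0.190394.
c = 2·atan2(√a, √(1−a)) = 0.90306 rad → d = 6371·c ≈ 5753.38 km.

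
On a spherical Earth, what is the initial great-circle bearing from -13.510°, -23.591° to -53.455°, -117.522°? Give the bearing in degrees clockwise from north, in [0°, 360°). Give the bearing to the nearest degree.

Δλ = -117.522 − -23.591 = -93.931°.
θ = atan2( sin Δλ · cos φ₂ , cos φ₁ · sin φ₂ − sin φ₁ · cos φ₂ · cos Δλ )
  = atan2(-0.59405, -0.79070) = -143.082° → normalised to [0°, 360°): 216.918°.

217°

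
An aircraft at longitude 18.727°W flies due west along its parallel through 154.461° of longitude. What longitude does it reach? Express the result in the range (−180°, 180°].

Start at -18.727°; shift −154.461° → -173.188°.
-173.188° already lies in (−180°, 180°].

173.188°W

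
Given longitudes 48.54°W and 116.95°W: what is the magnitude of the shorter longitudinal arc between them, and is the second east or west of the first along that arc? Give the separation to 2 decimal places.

Raw difference: -116.95 − -48.54 = -68.41°.
Normalise into (−180°, 180°]: -68.41° stays -68.41°.
Negative ⇒ the second point lies to the west; separation 68.41°.

68.41° west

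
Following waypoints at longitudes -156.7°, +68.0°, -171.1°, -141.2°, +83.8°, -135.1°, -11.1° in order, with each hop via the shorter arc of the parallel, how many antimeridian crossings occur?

4

Leg 1: -156.7° → +68.0°, shortest Δλ = -135.3° (west) — crosses 180°.
Leg 2: +68.0° → -171.1°, shortest Δλ = 120.9° (east) — crosses 180°.
Leg 3: -171.1° → -141.2°, shortest Δλ = 29.9° (east) — does not cross 180°.
Leg 4: -141.2° → +83.8°, shortest Δλ = -135.0° (west) — crosses 180°.
Leg 5: +83.8° → -135.1°, shortest Δλ = 141.1° (east) — crosses 180°.
Leg 6: -135.1° → -11.1°, shortest Δλ = 124.0° (east) — does not cross 180°.
Total crossings: 4.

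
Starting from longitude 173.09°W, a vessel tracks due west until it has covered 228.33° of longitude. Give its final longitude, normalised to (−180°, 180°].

Start at -173.09°; shift −228.33° → -401.42°.
-401.42° lies outside (−180°, 180°]; add 360° → -41.42°.

41.42°W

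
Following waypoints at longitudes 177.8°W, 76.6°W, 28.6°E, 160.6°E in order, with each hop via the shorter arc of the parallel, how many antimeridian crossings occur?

0

Leg 1: -177.8° → -76.6°, shortest Δλ = 101.2° (east) — does not cross 180°.
Leg 2: -76.6° → +28.6°, shortest Δλ = 105.2° (east) — does not cross 180°.
Leg 3: +28.6° → +160.6°, shortest Δλ = 132.0° (east) — does not cross 180°.
Total crossings: 0.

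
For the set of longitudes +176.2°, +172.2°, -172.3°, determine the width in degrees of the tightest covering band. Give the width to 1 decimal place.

15.5°

Sort the longitudes: -172.3°, +172.2°, +176.2°.
Eastward gaps between consecutive values (wrapping around): 344.5°, 4.0°, 11.5°.
Largest gap = 344.5° ⇒ minimal covering band is its complement: 360° − 344.5° = 15.5°.
Band runs from +172.2° eastward to -172.3°, crossing the antimeridian.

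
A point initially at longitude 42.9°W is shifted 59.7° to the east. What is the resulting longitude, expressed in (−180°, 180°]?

Start at -42.9°; shift +59.7° → +16.8°.
+16.8° already lies in (−180°, 180°].

16.8°E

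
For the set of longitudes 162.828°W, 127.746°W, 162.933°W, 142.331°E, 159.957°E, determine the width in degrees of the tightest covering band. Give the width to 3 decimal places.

Sort the longitudes: -162.933°, -162.828°, -127.746°, +142.331°, +159.957°.
Eastward gaps between consecutive values (wrapping around): 0.105°, 35.082°, 270.077°, 17.626°, 37.110°.
Largest gap = 270.077° ⇒ minimal covering band is its complement: 360° − 270.077° = 89.923°.
Band runs from +142.331° eastward to -127.746°, crossing the antimeridian.

89.923°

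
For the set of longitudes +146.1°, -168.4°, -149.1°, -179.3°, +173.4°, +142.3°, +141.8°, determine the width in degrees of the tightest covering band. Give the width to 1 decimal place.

69.1°

Sort the longitudes: -179.3°, -168.4°, -149.1°, +141.8°, +142.3°, +146.1°, +173.4°.
Eastward gaps between consecutive values (wrapping around): 10.9°, 19.3°, 290.9°, 0.5°, 3.8°, 27.3°, 7.3°.
Largest gap = 290.9° ⇒ minimal covering band is its complement: 360° − 290.9° = 69.1°.
Band runs from +141.8° eastward to -149.1°, crossing the antimeridian.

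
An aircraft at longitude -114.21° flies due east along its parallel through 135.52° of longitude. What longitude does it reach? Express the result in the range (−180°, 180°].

Start at -114.21°; shift +135.52° → +21.31°.
+21.31° already lies in (−180°, 180°].

+21.31°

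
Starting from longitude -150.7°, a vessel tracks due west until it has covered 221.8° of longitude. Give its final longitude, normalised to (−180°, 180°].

Start at -150.7°; shift −221.8° → -372.5°.
-372.5° lies outside (−180°, 180°]; add 360° → -12.5°.

-12.5°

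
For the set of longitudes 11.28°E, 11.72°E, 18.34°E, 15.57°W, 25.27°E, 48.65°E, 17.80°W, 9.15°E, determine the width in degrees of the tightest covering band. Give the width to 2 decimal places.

66.45°

Sort the longitudes: -17.80°, -15.57°, +9.15°, +11.28°, +11.72°, +18.34°, +25.27°, +48.65°.
Eastward gaps between consecutive values (wrapping around): 2.23°, 24.72°, 2.13°, 0.44°, 6.62°, 6.93°, 23.38°, 293.55°.
Largest gap = 293.55° ⇒ minimal covering band is its complement: 360° − 293.55° = 66.45°.
Band runs from -17.80° eastward to +48.65°.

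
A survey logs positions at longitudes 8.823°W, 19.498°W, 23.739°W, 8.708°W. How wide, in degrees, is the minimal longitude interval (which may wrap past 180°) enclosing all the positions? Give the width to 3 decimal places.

15.031°

Sort the longitudes: -23.739°, -19.498°, -8.823°, -8.708°.
Eastward gaps between consecutive values (wrapping around): 4.241°, 10.675°, 0.115°, 344.969°.
Largest gap = 344.969° ⇒ minimal covering band is its complement: 360° − 344.969° = 15.031°.
Band runs from -23.739° eastward to -8.708°.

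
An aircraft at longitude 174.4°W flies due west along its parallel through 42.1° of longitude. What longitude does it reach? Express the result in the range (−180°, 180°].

143.5°E

Start at -174.4°; shift −42.1° → -216.5°.
-216.5° lies outside (−180°, 180°]; add 360° → +143.5°.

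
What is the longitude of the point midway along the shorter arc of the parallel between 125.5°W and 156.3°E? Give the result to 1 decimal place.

Signed shortest Δλ from -125.5° to +156.3° is -78.2°.
Midpoint longitude = -125.5° + (-78.2°)/2 = -125.5° − 39.1° = -164.6°.
(The naïve average (-125.5 + +156.3)/2 = 15.4° is on the wrong side of the globe.)

164.6°W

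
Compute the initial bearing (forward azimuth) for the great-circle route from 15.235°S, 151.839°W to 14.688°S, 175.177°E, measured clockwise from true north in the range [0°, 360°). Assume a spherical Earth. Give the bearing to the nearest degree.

267°

Δλ = 175.177 − -151.839 = 327.016°; wrapped into (−180°, 180°]: -32.984°.
θ = atan2( sin Δλ · cos φ₂ , cos φ₁ · sin φ₂ − sin φ₁ · cos φ₂ · cos Δλ )
  = atan2(-0.52661, -0.03142) = -93.415° → normalised to [0°, 360°): 266.585°.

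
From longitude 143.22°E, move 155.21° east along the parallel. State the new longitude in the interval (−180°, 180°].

Start at +143.22°; shift +155.21° → +298.43°.
+298.43° lies outside (−180°, 180°]; subtract 360° → -61.57°.

61.57°W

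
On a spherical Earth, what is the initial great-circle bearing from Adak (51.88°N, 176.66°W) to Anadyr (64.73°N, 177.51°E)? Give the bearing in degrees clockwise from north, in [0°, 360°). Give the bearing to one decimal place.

349.1°

Δλ = 177.51 − -176.66 = 354.17°; wrapped into (−180°, 180°]: -5.83°.
θ = atan2( sin Δλ · cos φ₂ , cos φ₁ · sin φ₂ − sin φ₁ · cos φ₂ · cos Δλ )
  = atan2(-0.04336, 0.22414) = -10.949° → normalised to [0°, 360°): 349.051°.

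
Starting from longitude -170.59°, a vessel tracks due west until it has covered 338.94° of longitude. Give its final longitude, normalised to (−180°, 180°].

Start at -170.59°; shift −338.94° → -509.53°.
-509.53° lies outside (−180°, 180°]; add 360° → -149.53°.

-149.53°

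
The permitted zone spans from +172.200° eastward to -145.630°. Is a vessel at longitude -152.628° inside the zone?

Band width going east from +172.200° to -145.630°: ((-145.630 − 172.200) mod 360) = 42.170°.
Offset of -152.628° east of the west edge: ((-152.628 − 172.200) mod 360) = 35.172°.
35.172° ≤ 42.170° ⇒ inside.

Yes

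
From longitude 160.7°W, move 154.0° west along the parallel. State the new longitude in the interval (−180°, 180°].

Start at -160.7°; shift −154.0° → -314.7°.
-314.7° lies outside (−180°, 180°]; add 360° → +45.3°.

45.3°E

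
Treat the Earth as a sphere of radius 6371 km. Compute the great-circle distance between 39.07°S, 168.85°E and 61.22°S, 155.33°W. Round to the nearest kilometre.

Δλ = -155.33 − 168.85 = -324.18°; wrapped into (−180°, 180°]: 35.82°.
Δφ = -61.22 − -39.07 = -22.15°.
a = sin²(Δφ/2) + cos φ₁ · cos φ₂ · sin²(Δλ/2) = 0.072249.
c = 2·atan2(√a, √(1−a)) = 0.54428 rad → d = 6371·c ≈ 3467.59 km.

3468 km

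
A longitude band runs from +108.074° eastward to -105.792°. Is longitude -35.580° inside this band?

Band width going east from +108.074° to -105.792°: ((-105.792 − 108.074) mod 360) = 146.134°.
Offset of -35.580° east of the west edge: ((-35.580 − 108.074) mod 360) = 216.346°.
216.346° > 146.134° ⇒ outside.

No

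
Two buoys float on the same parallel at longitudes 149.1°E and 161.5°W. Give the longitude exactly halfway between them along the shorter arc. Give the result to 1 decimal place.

Signed shortest Δλ from +149.1° to -161.5° is +49.4°.
Midpoint longitude = +149.1° + (+49.4°)/2 = +149.1° + 24.7° = +173.8°.
(The naïve average (+149.1 + -161.5)/2 = -6.2° is on the wrong side of the globe.)

173.8°E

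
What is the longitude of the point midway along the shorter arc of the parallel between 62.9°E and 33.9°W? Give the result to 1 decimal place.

14.5°E

Signed shortest Δλ from +62.9° to -33.9° is -96.8°.
Midpoint longitude = +62.9° + (-96.8°)/2 = +62.9° − 48.4° = +14.5°.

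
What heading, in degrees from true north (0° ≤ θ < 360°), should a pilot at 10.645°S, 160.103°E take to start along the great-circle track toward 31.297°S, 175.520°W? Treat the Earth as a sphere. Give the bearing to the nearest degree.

136°

Δλ = -175.520 − 160.103 = -335.623°; wrapped into (−180°, 180°]: 24.377°.
θ = atan2( sin Δλ · cos φ₂ , cos φ₁ · sin φ₂ − sin φ₁ · cos φ₂ · cos Δλ )
  = atan2(0.35268, -0.36676) = 136.121° → normalised to [0°, 360°): 136.121°.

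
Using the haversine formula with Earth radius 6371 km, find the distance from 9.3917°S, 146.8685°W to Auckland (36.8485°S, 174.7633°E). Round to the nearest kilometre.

4915 km

Δλ = 174.7633 − -146.8685 = 321.6318°; wrapped into (−180°, 180°]: -38.3682°.
Δφ = -36.8485 − -9.3917 = -27.4568°.
a = sin²(Δφ/2) + cos φ₁ · cos φ₂ · sin²(Δλ/2) = 0.141571.
c = 2·atan2(√a, √(1−a)) = 0.77151 rad → d = 6371·c ≈ 4915.30 km.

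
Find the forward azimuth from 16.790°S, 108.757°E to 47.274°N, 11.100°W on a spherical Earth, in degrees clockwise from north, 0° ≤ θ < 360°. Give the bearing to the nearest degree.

Δλ = -11.100 − 108.757 = -119.857°.
θ = atan2( sin Δλ · cos φ₂ , cos φ₁ · sin φ₂ − sin φ₁ · cos φ₂ · cos Δλ )
  = atan2(-0.58844, 0.60572) = -44.171° → normalised to [0°, 360°): 315.829°.

316°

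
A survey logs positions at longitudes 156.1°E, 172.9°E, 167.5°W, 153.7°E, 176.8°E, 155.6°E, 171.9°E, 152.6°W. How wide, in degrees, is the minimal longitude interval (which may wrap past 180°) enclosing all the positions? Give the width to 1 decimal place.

53.7°

Sort the longitudes: -167.5°, -152.6°, +153.7°, +155.6°, +156.1°, +171.9°, +172.9°, +176.8°.
Eastward gaps between consecutive values (wrapping around): 14.9°, 306.3°, 1.9°, 0.5°, 15.8°, 1.0°, 3.9°, 15.7°.
Largest gap = 306.3° ⇒ minimal covering band is its complement: 360° − 306.3° = 53.7°.
Band runs from +153.7° eastward to -152.6°, crossing the antimeridian.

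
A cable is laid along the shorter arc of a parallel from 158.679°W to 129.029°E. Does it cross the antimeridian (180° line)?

Yes

Naïve |129.029 − -158.679| = 287.708° > 180°, so the shorter arc goes the other way round — across 180°.
Signed shortest Δλ = ((129.029 − -158.679 + 180) mod 360) − 180 = -72.292°.
Going west by 72.292° from -158.679° passes through 180° before reaching +129.029°.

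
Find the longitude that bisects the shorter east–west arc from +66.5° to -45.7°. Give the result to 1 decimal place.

+10.4°

Signed shortest Δλ from +66.5° to -45.7° is -112.2°.
Midpoint longitude = +66.5° + (-112.2°)/2 = +66.5° − 56.1° = +10.4°.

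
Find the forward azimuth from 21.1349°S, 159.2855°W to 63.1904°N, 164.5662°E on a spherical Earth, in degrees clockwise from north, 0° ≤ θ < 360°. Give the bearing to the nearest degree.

Δλ = 164.5662 − -159.2855 = 323.8517°; wrapped into (−180°, 180°]: -36.1483°.
θ = atan2( sin Δλ · cos φ₂ , cos φ₁ · sin φ₂ − sin φ₁ · cos φ₂ · cos Δλ )
  = atan2(-0.26605, 0.96379) = -15.432° → normalised to [0°, 360°): 344.568°.

345°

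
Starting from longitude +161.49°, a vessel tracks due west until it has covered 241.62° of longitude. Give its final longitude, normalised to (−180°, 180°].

Start at +161.49°; shift −241.62° → -80.13°.
-80.13° already lies in (−180°, 180°].

-80.13°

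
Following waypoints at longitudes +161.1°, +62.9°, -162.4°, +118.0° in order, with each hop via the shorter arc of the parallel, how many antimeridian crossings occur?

2

Leg 1: +161.1° → +62.9°, shortest Δλ = -98.2° (west) — does not cross 180°.
Leg 2: +62.9° → -162.4°, shortest Δλ = 134.7° (east) — crosses 180°.
Leg 3: -162.4° → +118.0°, shortest Δλ = -79.6° (west) — crosses 180°.
Total crossings: 2.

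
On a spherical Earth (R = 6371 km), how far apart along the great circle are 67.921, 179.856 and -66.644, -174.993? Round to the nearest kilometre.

14968 km

Δλ = -174.993 − 179.856 = -354.849°; wrapped into (−180°, 180°]: 5.151°.
Δφ = -66.644 − 67.921 = -134.565°.
a = sin²(Δφ/2) + cos φ₁ · cos φ₂ · sin²(Δλ/2) = 0.851160.
c = 2·atan2(√a, √(1−a)) = 2.34945 rad → d = 6371·c ≈ 14968.33 km.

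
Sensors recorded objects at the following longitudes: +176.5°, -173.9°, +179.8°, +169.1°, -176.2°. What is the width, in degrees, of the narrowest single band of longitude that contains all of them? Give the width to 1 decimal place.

17.0°

Sort the longitudes: -176.2°, -173.9°, +169.1°, +176.5°, +179.8°.
Eastward gaps between consecutive values (wrapping around): 2.3°, 343.0°, 7.4°, 3.3°, 4.0°.
Largest gap = 343.0° ⇒ minimal covering band is its complement: 360° − 343.0° = 17.0°.
Band runs from +169.1° eastward to -173.9°, crossing the antimeridian.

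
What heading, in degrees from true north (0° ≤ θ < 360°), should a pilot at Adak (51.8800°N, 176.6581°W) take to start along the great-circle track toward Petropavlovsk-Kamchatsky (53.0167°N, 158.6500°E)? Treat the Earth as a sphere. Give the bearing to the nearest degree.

Δλ = 158.6500 − -176.6581 = 335.3081°; wrapped into (−180°, 180°]: -24.6919°.
θ = atan2( sin Δλ · cos φ₂ , cos φ₁ · sin φ₂ − sin φ₁ · cos φ₂ · cos Δλ )
  = atan2(-0.25130, 0.06311) = -75.903° → normalised to [0°, 360°): 284.097°.

284°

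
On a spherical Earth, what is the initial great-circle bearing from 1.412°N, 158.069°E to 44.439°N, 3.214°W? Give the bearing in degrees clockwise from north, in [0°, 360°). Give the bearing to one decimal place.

342.3°

Δλ = -3.214 − 158.069 = -161.283°.
θ = atan2( sin Δλ · cos φ₂ , cos φ₁ · sin φ₂ − sin φ₁ · cos φ₂ · cos Δλ )
  = atan2(-0.22912, 0.71660) = -17.731° → normalised to [0°, 360°): 342.269°.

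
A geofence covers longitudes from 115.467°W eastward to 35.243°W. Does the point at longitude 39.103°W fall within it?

Yes

Band width going east from -115.467° to -35.243°: ((-35.243 − -115.467) mod 360) = 80.224°.
Offset of -39.103° east of the west edge: ((-39.103 − -115.467) mod 360) = 76.364°.
76.364° ≤ 80.224° ⇒ inside.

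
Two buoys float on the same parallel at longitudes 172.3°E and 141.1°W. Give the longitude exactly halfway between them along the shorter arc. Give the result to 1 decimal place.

164.4°W

Signed shortest Δλ from +172.3° to -141.1° is +46.6°.
Midpoint longitude = +172.3° + (+46.6°)/2 = +172.3° + 23.3° = +195.6°.
Normalise into (−180°, 180°]: -164.4°.
(The naïve average (+172.3 + -141.1)/2 = 15.6° is on the wrong side of the globe.)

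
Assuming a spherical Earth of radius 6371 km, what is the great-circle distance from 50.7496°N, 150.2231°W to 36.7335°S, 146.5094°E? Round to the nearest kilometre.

11519 km

Δλ = 146.5094 − -150.2231 = 296.7325°; wrapped into (−180°, 180°]: -63.2675°.
Δφ = -36.7335 − 50.7496 = -87.4831°.
a = sin²(Δφ/2) + cos φ₁ · cos φ₂ · sin²(Δλ/2) = 0.617532.
c = 2·atan2(√a, √(1−a)) = 1.80808 rad → d = 6371·c ≈ 11519.28 km.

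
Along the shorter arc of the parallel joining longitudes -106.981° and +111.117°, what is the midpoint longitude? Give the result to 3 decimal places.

-177.932°

Signed shortest Δλ from -106.981° to +111.117° is -141.902°.
Midpoint longitude = -106.981° + (-141.902°)/2 = -106.981° − 70.951° = -177.932°.
(The naïve average (-106.981 + +111.117)/2 = 2.068° is on the wrong side of the globe.)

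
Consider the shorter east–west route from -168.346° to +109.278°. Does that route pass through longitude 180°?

Yes

Naïve |109.278 − -168.346| = 277.624° > 180°, so the shorter arc goes the other way round — across 180°.
Signed shortest Δλ = ((109.278 − -168.346 + 180) mod 360) − 180 = -82.376°.
Going west by 82.376° from -168.346° passes through 180° before reaching +109.278°.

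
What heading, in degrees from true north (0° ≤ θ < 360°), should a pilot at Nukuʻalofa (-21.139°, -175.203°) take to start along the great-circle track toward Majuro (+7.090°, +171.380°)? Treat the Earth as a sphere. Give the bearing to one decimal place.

Δλ = 171.380 − -175.203 = 346.583°; wrapped into (−180°, 180°]: -13.417°.
θ = atan2( sin Δλ · cos φ₂ , cos φ₁ · sin φ₂ − sin φ₁ · cos φ₂ · cos Δλ )
  = atan2(-0.23026, 0.46323) = -26.431° → normalised to [0°, 360°): 333.569°.

333.6°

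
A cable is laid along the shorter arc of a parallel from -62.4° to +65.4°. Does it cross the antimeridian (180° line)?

Signed shortest Δλ = ((65.4 − -62.4 + 180) mod 360) − 180 = 127.8°.
Going east by 127.8° from -62.4° reaches +65.4° without touching 180°.

No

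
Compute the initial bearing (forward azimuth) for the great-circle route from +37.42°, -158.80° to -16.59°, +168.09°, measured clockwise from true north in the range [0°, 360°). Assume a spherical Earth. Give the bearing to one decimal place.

216.2°

Δλ = 168.09 − -158.80 = 326.89°; wrapped into (−180°, 180°]: -33.11°.
θ = atan2( sin Δλ · cos φ₂ , cos φ₁ · sin φ₂ − sin φ₁ · cos φ₂ · cos Δλ )
  = atan2(-0.52351, -0.71456) = -143.772° → normalised to [0°, 360°): 216.228°.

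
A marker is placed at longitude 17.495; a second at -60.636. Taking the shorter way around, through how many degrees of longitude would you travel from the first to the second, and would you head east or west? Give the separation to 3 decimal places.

Raw difference: -60.636 − 17.495 = -78.131°.
Normalise into (−180°, 180°]: -78.131° stays -78.131°.
Negative ⇒ the second point lies to the west; separation 78.131°.

78.131° west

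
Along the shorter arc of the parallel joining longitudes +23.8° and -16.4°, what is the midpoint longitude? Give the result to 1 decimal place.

Signed shortest Δλ from +23.8° to -16.4° is -40.2°.
Midpoint longitude = +23.8° + (-40.2°)/2 = +23.8° − 20.1° = +3.7°.

+3.7°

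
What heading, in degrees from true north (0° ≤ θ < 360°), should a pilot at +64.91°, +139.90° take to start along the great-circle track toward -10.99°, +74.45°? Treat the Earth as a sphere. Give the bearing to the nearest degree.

243°

Δλ = 74.45 − 139.90 = -65.45°.
θ = atan2( sin Δλ · cos φ₂ , cos φ₁ · sin φ₂ − sin φ₁ · cos φ₂ · cos Δλ )
  = atan2(-0.89292, -0.45022) = -116.758° → normalised to [0°, 360°): 243.242°.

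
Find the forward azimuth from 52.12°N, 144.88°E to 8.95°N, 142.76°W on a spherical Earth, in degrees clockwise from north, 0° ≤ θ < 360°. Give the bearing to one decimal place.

Δλ = -142.76 − 144.88 = -287.64°; wrapped into (−180°, 180°]: 72.36°.
θ = atan2( sin Δλ · cos φ₂ , cos φ₁ · sin φ₂ − sin φ₁ · cos φ₂ · cos Δλ )
  = atan2(0.94138, -0.14075) = 98.504° → normalised to [0°, 360°): 98.504°.

98.5°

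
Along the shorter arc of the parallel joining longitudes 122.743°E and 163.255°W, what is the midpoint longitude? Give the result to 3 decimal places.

159.744°E

Signed shortest Δλ from +122.743° to -163.255° is +74.002°.
Midpoint longitude = +122.743° + (+74.002°)/2 = +122.743° + 37.001° = +159.744°.
(The naïve average (+122.743 + -163.255)/2 = -20.256° is on the wrong side of the globe.)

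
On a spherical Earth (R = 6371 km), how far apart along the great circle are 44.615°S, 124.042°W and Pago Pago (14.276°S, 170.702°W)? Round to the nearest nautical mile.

Δλ = -170.702 − -124.042 = -46.660°.
Δφ = -14.276 − -44.615 = 30.339°.
a = sin²(Δφ/2) + cos φ₁ · cos φ₂ · sin²(Δλ/2) = 0.176669.
c = 2·atan2(√a, √(1−a)) = 0.86760 rad → d = 6371·c ≈ 5527.46 km ≈ 2984.59 nmi.

2985 nmi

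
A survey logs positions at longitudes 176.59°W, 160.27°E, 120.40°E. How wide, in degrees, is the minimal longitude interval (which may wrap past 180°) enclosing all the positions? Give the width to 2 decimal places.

63.01°

Sort the longitudes: -176.59°, +120.40°, +160.27°.
Eastward gaps between consecutive values (wrapping around): 296.99°, 39.87°, 23.14°.
Largest gap = 296.99° ⇒ minimal covering band is its complement: 360° − 296.99° = 63.01°.
Band runs from +120.40° eastward to -176.59°, crossing the antimeridian.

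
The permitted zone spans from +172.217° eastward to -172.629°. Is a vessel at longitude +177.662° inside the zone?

Band width going east from +172.217° to -172.629°: ((-172.629 − 172.217) mod 360) = 15.154°.
Offset of +177.662° east of the west edge: ((177.662 − 172.217) mod 360) = 5.445°.
5.445° ≤ 15.154° ⇒ inside.

Yes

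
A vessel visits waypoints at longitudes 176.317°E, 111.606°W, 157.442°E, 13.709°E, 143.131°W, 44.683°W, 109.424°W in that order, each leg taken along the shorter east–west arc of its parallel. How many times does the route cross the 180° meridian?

Leg 1: +176.317° → -111.606°, shortest Δλ = 72.077° (east) — crosses 180°.
Leg 2: -111.606° → +157.442°, shortest Δλ = -90.952° (west) — crosses 180°.
Leg 3: +157.442° → +13.709°, shortest Δλ = -143.733° (west) — does not cross 180°.
Leg 4: +13.709° → -143.131°, shortest Δλ = -156.84° (west) — does not cross 180°.
Leg 5: -143.131° → -44.683°, shortest Δλ = 98.448° (east) — does not cross 180°.
Leg 6: -44.683° → -109.424°, shortest Δλ = -64.741° (west) — does not cross 180°.
Total crossings: 2.

2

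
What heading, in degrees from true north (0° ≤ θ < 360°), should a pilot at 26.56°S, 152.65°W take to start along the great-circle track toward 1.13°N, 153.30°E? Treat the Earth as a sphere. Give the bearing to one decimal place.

Δλ = 153.30 − -152.65 = 305.95°; wrapped into (−180°, 180°]: -54.05°.
θ = atan2( sin Δλ · cos φ₂ , cos φ₁ · sin φ₂ − sin φ₁ · cos φ₂ · cos Δλ )
  = atan2(-0.80937, 0.28009) = -70.911° → normalised to [0°, 360°): 289.089°.

289.1°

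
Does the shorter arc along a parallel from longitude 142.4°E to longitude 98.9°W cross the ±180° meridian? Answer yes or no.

Naïve |-98.9 − 142.4| = 241.3° > 180°, so the shorter arc goes the other way round — across 180°.
Signed shortest Δλ = ((-98.9 − 142.4 + 180) mod 360) − 180 = 118.7°.
Going east by 118.7° from +142.4° passes through 180° before reaching -98.9°.

Yes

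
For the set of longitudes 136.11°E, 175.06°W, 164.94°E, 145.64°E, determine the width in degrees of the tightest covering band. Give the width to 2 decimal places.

48.83°

Sort the longitudes: -175.06°, +136.11°, +145.64°, +164.94°.
Eastward gaps between consecutive values (wrapping around): 311.17°, 9.53°, 19.30°, 20.00°.
Largest gap = 311.17° ⇒ minimal covering band is its complement: 360° − 311.17° = 48.83°.
Band runs from +136.11° eastward to -175.06°, crossing the antimeridian.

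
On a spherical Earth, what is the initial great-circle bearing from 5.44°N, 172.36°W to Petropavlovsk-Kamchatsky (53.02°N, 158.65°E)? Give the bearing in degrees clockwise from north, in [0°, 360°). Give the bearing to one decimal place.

Δλ = 158.65 − -172.36 = 331.01°; wrapped into (−180°, 180°]: -28.99°.
θ = atan2( sin Δλ · cos φ₂ , cos φ₁ · sin φ₂ − sin φ₁ · cos φ₂ · cos Δλ )
  = atan2(-0.29154, 0.74537) = -21.362° → normalised to [0°, 360°): 338.638°.

338.6°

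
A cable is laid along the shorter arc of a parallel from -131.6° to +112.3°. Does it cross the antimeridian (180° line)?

Yes

Naïve |112.3 − -131.6| = 243.9° > 180°, so the shorter arc goes the other way round — across 180°.
Signed shortest Δλ = ((112.3 − -131.6 + 180) mod 360) − 180 = -116.1°.
Going west by 116.1° from -131.6° passes through 180° before reaching +112.3°.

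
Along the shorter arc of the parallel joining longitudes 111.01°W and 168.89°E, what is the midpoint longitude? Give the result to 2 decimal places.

151.06°W

Signed shortest Δλ from -111.01° to +168.89° is -80.10°.
Midpoint longitude = -111.01° + (-80.10°)/2 = -111.01° − 40.05° = -151.06°.
(The naïve average (-111.01 + +168.89)/2 = 28.94° is on the wrong side of the globe.)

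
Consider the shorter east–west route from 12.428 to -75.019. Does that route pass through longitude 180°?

Signed shortest Δλ = ((-75.019 − 12.428 + 180) mod 360) − 180 = -87.447°.
Going west by 87.447° from +12.428° reaches -75.019° without touching 180°.

No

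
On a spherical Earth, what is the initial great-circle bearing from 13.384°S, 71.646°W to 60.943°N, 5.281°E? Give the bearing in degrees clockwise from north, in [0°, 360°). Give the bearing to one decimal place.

28.4°

Δλ = 5.281 − -71.646 = 76.927°.
θ = atan2( sin Δλ · cos φ₂ , cos φ₁ · sin φ₂ − sin φ₁ · cos φ₂ · cos Δλ )
  = atan2(0.47309, 0.87583) = 28.376° → normalised to [0°, 360°): 28.376°.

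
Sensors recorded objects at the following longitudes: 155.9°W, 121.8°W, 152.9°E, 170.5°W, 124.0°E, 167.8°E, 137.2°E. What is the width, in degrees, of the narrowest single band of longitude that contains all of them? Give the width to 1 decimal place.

114.2°

Sort the longitudes: -170.5°, -155.9°, -121.8°, +124.0°, +137.2°, +152.9°, +167.8°.
Eastward gaps between consecutive values (wrapping around): 14.6°, 34.1°, 245.8°, 13.2°, 15.7°, 14.9°, 21.7°.
Largest gap = 245.8° ⇒ minimal covering band is its complement: 360° − 245.8° = 114.2°.
Band runs from +124.0° eastward to -121.8°, crossing the antimeridian.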